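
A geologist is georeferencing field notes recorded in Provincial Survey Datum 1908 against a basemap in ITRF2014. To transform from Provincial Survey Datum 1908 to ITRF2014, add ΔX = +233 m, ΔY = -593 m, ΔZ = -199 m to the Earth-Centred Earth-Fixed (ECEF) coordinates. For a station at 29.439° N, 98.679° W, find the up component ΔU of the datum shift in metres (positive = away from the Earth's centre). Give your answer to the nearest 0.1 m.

ΔU = 382.1 m

The local up (radial) axis is (cos φ cos λ, cos φ sin λ, sin φ), giving ΔU = -30.620 + 510.518 − 97.808 = 382.09 m.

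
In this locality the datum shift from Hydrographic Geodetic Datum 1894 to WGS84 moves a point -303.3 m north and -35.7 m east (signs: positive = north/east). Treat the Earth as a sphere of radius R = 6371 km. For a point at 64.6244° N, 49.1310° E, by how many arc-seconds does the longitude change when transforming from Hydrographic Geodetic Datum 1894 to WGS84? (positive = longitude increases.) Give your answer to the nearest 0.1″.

At latitude 64.6244°, cos φ = 0.428550.
One radian of longitude at latitude φ spans R cos φ, so Δλ = ΔE / (R cos φ) = -35.7 / (6371000 × 0.428550) = -1.3076e-05 rad = -2.697″.

Δλ = -2.7″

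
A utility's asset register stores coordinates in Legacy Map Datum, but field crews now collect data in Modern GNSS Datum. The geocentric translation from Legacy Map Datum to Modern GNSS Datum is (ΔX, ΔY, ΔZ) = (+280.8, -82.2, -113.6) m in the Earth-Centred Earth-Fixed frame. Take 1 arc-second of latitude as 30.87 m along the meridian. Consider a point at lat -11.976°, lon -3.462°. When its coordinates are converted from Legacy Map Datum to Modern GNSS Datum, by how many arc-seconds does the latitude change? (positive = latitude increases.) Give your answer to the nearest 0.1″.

Δφ = -1.7″

sin φ = -0.207502, cos φ = 0.978235, sin λ = -0.060387, cos λ = 0.998175.
North component: ΔN = −sin φ cos λ·ΔX − sin φ sin λ·ΔY + cos φ·ΔZ = −(-0.207502)(0.998175)(280.8) − (-0.207502)(-0.060387)(-82.2) + (0.978235)(-113.6) = -51.94 m.
1° of latitude spans 3600 × 30.87 = 111132 m, so Δφ = -51.94 / 111132 × 3600 = -1.682″.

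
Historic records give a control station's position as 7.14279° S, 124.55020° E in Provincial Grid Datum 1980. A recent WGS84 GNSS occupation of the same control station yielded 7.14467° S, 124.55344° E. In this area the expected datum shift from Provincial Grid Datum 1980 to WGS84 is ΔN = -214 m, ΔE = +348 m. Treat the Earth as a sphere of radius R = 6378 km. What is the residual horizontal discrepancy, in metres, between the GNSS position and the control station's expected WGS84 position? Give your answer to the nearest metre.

11 m

Observed coordinate differences: Δφ = -0.00188°, Δλ = +0.00324°.
Converting to metres (1° lat = 111317 m, cos φ = 0.992239): observed ΔN = -209.3 m, observed ΔE = 357.9 m.
Subtracting the expected shift leaves a residual of -209.3 − (-214) = 4.7 m north and 357.9 − (348) = 9.9 m east.
Residual distance = √(4.7² + 9.9²) = 10.9 m.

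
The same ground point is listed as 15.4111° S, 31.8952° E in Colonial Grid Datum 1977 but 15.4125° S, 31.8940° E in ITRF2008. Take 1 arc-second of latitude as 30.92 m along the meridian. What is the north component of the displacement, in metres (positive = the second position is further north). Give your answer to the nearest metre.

Δφ = -15.4125° − -15.4111° = -0.0014°; Δλ = 31.8940° − 31.8952° = -0.0012°.
1° of latitude = 3600 × 30.92 = 111312 m.
ΔN = Δφ × 111312 = -155.8 m; ΔE = Δλ × 111312 × cos(-15.4111°) = -0.0012 × 111312 × 0.964044 = -128.8 m.

ΔN = -156 m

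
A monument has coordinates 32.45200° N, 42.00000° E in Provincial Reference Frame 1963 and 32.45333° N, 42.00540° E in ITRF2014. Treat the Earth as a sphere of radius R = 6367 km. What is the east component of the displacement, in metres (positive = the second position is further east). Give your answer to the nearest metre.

Δφ = 32.45333° − 32.45200° = +0.00133°; Δλ = 42.00540° − 42.00000° = +0.00540°.
1° along a meridian = πR/180 = 111125 m.
ΔN = Δφ × 111125 = 147.8 m; ΔE = Δλ × 111125 × cos(32.45200°) = +0.00540 × 111125 × 0.843841 = 506.4 m.

ΔE = 506 m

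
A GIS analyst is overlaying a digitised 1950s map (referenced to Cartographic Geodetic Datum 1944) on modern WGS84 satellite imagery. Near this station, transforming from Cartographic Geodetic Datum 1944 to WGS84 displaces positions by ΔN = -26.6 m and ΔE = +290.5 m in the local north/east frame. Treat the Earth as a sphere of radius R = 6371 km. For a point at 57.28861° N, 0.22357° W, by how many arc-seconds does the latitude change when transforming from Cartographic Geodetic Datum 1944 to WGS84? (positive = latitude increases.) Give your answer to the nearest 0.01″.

On a sphere of radius R, 1 rad of latitude = R, so Δφ = ΔN / R = -26.6 / 6371000 = -4.1752e-06 rad = -0.861″.

Δφ = -0.86″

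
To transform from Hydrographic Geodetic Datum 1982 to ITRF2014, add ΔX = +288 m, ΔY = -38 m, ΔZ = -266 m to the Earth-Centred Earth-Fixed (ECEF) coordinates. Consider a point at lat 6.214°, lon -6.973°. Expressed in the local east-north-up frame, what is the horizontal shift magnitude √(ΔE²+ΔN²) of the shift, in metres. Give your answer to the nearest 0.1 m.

At φ = 6.214°, λ = -6.973°: sin φ = 0.108242, cos φ = 0.994125, sin λ = -0.121402, cos λ = 0.992603.
ΔE = −sin λ·ΔX + cos λ·ΔY = −(-0.121402)·(288) + (0.992603)·(-38) = -2.76 m.
ΔN = −sin φ cos λ·ΔX − sin φ sin λ·ΔY + cos φ·ΔZ = −(0.108242)(0.992603)(288) − (0.108242)(-0.121402)(-38) + (0.994125)(-266) = -295.88 m.
Horizontal magnitude = √(ΔE² + ΔN²) = √((-2.76)² + (-295.88)²) = 295.89 m.

295.9 m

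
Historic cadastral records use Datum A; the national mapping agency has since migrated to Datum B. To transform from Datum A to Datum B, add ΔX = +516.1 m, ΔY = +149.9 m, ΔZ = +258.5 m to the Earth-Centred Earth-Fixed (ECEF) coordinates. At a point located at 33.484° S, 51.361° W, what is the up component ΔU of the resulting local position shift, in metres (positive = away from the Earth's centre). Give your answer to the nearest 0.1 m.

ΔU = 28.5 m

The local up (radial) axis is (cos φ cos λ, cos φ sin λ, sin φ), giving ΔU = 268.777 − 97.655 − 142.616 = 28.51 m.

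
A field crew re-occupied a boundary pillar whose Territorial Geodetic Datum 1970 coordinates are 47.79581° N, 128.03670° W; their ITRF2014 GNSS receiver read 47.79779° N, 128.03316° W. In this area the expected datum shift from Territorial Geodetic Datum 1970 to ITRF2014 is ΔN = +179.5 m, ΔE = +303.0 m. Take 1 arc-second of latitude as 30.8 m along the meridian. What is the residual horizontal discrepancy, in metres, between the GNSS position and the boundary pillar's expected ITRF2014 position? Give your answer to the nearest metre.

56 m

Observed coordinate differences: Δφ = +0.00198°, Δλ = +0.00354°.
Converting to metres (1° lat = 110880 m, cos φ = 0.671775): observed ΔN = 219.5 m, observed ΔE = 263.7 m.
Subtracting the expected shift leaves a residual of 219.5 − (179.5) = 40.0 m north and 263.7 − (303.0) = -39.3 m east.
Residual distance = √(40.0² + (-39.3)²) = 56.1 m.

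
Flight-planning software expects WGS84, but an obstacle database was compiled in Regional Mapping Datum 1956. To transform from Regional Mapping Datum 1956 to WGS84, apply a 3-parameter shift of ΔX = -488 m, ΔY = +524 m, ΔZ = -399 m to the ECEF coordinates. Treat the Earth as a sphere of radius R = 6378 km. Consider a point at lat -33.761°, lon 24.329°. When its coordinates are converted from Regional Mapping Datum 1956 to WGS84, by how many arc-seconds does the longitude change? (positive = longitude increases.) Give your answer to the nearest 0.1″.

sin φ = -0.555730, cos φ = 0.831363, sin λ = 0.411976, cos λ = 0.911195.
East component: ΔE = −sin λ·ΔX + cos λ·ΔY = −(0.411976)(-488) + (0.911195)(524) = 678.51 m.
1° of latitude spans πR/180 = 111317 m; at latitude φ, 1° of longitude spans that × cos φ = 92544.9 m, so Δλ = 678.51 / 92544.9 × 3600 = 26.394″.

Δλ = 26.4″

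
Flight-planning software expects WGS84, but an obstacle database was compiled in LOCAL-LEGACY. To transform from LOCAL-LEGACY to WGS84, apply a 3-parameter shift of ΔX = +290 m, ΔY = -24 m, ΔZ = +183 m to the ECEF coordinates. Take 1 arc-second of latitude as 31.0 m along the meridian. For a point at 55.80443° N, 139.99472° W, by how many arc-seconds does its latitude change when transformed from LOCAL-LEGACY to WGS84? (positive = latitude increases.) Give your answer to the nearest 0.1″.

sin φ = 0.827124, cos φ = 0.562019, sin λ = -0.642858, cos λ = -0.765985.
North component: ΔN = −sin φ cos λ·ΔX − sin φ sin λ·ΔY + cos φ·ΔZ = −(0.827124)(-0.765985)(290) − (0.827124)(-0.642858)(-24) + (0.562019)(183) = 273.82 m.
1° of latitude spans 3600 × 31.00 = 111600 m, so Δφ = 273.82 / 111600 × 3600 = 8.833″.

Δφ = 8.8″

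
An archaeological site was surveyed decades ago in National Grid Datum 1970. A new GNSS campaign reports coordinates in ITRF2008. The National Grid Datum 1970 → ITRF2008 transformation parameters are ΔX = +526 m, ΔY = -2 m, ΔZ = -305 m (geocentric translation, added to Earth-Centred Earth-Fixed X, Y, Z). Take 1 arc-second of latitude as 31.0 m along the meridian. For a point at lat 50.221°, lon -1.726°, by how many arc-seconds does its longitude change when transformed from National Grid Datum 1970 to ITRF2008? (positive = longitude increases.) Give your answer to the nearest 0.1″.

sin φ = 0.768518, cos φ = 0.639828, sin λ = -0.030120, cos λ = 0.999546.
East component: ΔE = −sin λ·ΔX + cos λ·ΔY = −(-0.030120)(526) + (0.999546)(-2) = 13.84 m.
1° of latitude spans 3600 × 31.00 = 111600 m; at latitude φ, 1° of longitude spans that × cos φ = 71404.8 m, so Δλ = 13.84 / 71404.8 × 3600 = 0.698″.

Δλ = 0.7″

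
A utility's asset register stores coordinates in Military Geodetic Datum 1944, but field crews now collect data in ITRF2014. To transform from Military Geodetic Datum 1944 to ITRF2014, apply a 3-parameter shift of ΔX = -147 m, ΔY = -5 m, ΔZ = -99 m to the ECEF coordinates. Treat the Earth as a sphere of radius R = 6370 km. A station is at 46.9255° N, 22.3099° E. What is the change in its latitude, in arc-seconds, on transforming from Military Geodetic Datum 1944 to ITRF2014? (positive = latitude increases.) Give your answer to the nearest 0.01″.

sin φ = 0.730466, cos φ = 0.682949, sin λ = 0.379616, cos λ = 0.925144.
North component: ΔN = −sin φ cos λ·ΔX − sin φ sin λ·ΔY + cos φ·ΔZ = −(0.730466)(0.925144)(-147) − (0.730466)(0.379616)(-5) + (0.682949)(-99) = 33.12 m.
1° of latitude spans πR/180 = 111177 m, so Δφ = 33.12 / 111177 × 3600 = 1.072″.

Δφ = 1.07″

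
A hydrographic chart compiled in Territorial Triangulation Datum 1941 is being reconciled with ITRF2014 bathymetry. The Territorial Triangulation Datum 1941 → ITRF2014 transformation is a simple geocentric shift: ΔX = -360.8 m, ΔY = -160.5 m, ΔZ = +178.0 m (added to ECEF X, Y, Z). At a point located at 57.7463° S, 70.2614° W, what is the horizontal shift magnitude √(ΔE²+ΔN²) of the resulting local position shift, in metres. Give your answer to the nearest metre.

The local east axis at (φ, λ) is (−sin λ, cos λ, 0), so ΔE = −sin(-70.2614°)·(-360.8) + cos(-70.2614°)·(-160.5) = -393.81 m.
The local north axis is (−sin φ cos λ, −sin φ sin λ, cos φ), giving ΔN = -103.050 + 127.759 + 94.993 = 119.70 m.
Horizontal magnitude = √(ΔE² + ΔN²) = √((-393.81)² + 119.70²) = 411.60 m.

412 m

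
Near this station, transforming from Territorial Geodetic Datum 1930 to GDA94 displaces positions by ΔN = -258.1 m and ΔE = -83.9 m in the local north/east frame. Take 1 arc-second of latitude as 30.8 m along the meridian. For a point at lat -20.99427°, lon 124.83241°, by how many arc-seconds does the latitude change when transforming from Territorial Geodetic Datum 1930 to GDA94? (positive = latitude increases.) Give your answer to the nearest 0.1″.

Δφ = -8.4″

1″ of latitude = 30.80 m, so Δφ = -258.1 / 30.80 = -8.380″.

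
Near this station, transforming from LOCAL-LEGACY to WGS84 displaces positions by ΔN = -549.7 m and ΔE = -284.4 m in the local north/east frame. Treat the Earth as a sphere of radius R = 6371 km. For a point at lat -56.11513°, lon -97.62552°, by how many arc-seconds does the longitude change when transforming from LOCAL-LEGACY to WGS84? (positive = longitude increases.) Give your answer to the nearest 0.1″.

Δλ = -16.5″

At latitude -56.11513°, cos φ = 0.557526.
One radian of longitude at latitude φ spans R cos φ, so Δλ = ΔE / (R cos φ) = -284.4 / (6371000 × 0.557526) = -8.0068e-05 rad = -16.515″.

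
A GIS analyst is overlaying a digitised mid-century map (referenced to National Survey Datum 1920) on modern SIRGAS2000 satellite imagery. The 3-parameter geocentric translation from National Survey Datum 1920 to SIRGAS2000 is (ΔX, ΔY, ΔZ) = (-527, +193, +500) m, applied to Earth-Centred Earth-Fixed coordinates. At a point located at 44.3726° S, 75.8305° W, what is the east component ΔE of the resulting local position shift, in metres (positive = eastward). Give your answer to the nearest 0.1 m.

The local east axis at (φ, λ) is (−sin λ, cos λ, 0), so ΔE = −sin(-75.8305°)·(-527) + cos(-75.8305°)·193 = -463.72 m.

ΔE = -463.7 m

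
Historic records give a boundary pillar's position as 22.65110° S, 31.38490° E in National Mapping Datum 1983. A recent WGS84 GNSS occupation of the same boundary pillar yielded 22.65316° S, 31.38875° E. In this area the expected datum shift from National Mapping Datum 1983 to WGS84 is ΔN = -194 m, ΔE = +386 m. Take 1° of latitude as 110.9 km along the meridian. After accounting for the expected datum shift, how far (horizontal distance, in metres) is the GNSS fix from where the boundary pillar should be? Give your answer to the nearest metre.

35 m

Observed coordinate differences: Δφ = -0.00206°, Δλ = +0.00385°.
Converting to metres (1° lat = 110900 m, cos φ = 0.922867): observed ΔN = -228.5 m, observed ΔE = 394.0 m.
Subtracting the expected shift leaves a residual of -228.5 − (-194) = -34.5 m north and 394.0 − (386) = 8.0 m east.
Residual distance = √((-34.5)² + 8.0²) = 35.4 m.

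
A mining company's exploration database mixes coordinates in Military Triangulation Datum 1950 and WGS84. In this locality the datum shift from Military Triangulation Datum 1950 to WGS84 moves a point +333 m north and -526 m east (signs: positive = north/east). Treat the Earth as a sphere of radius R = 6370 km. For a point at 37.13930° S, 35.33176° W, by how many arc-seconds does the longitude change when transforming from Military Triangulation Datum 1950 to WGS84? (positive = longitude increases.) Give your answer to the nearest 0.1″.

At latitude -37.13930°, cos φ = 0.797170.
One radian of longitude at latitude φ spans R cos φ, so Δλ = ΔE / (R cos φ) = -526.0 / (6370000 × 0.797170) = -1.0358e-04 rad = -21.366″.

Δλ = -21.4″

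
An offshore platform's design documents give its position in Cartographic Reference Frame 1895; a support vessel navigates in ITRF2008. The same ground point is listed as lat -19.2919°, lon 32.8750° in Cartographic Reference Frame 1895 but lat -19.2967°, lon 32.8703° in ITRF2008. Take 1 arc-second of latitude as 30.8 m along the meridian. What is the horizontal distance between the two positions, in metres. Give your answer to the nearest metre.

Δφ = -19.2967° − -19.2919° = -0.0048°; Δλ = 32.8703° − 32.8750° = -0.0047°.
1° of latitude = 3600 × 30.80 = 110880 m.
ΔN = Δφ × 110880 = -532.2 m; ΔE = Δλ × 110880 × cos(-19.2919°) = -0.0047 × 110880 × 0.943848 = -491.9 m.
Distance = √(ΔE² + ΔN²) = √((-491.9)² + (-532.2)²) = 724.7 m.

725 m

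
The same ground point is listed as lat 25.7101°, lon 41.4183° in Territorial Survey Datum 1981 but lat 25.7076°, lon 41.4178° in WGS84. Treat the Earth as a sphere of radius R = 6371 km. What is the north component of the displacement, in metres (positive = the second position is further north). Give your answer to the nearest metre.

ΔN = -278 m

Δφ = 25.7076° − 25.7101° = -0.0025°; Δλ = 41.4178° − 41.4183° = -0.0005°.
1° along a meridian = πR/180 = 111195 m.
ΔN = Δφ × 111195 = -278.0 m; ΔE = Δλ × 111195 × cos(25.7101°) = -0.0005 × 111195 × 0.901001 = -50.1 m.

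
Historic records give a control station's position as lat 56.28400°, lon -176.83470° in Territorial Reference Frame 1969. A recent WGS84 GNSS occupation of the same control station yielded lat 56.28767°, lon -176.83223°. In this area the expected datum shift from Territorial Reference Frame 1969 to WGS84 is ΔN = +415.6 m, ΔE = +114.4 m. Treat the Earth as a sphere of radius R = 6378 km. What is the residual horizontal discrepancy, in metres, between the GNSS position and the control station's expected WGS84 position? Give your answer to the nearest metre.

Observed coordinate differences: Δφ = +0.00367°, Δλ = +0.00247°.
Converting to metres (1° lat = 111317 m, cos φ = 0.555077): observed ΔN = 408.5 m, observed ΔE = 152.6 m.
Subtracting the expected shift leaves a residual of 408.5 − (415.6) = -7.1 m north and 152.6 − (114.4) = 38.2 m east.
Residual distance = √((-7.1)² + 38.2²) = 38.9 m.

39 m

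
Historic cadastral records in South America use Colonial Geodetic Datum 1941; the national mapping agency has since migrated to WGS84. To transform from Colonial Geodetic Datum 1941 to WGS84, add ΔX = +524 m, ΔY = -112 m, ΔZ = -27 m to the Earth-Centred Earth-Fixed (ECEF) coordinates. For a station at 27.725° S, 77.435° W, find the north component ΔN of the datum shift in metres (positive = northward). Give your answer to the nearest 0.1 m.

ΔN = 80.0 m

The local north axis is (−sin φ cos λ, −sin φ sin λ, cos φ), giving ΔN = 53.034 + 50.858 − 23.900 = 79.99 m.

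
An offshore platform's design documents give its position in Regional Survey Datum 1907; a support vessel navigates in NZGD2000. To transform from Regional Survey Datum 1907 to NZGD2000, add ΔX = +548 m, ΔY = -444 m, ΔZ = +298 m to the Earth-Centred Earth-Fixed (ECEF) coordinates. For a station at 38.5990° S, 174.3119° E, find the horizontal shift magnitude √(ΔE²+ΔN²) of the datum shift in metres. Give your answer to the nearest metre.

410 m

The local east axis at (φ, λ) is (−sin λ, cos λ, 0), so ΔE = −sin(174.3119°)·548 + cos(174.3119°)·(-444) = 387.50 m.
The local north axis is (−sin φ cos λ, −sin φ sin λ, cos φ), giving ΔN = -340.195 − 27.454 + 232.896 = -134.75 m.
Horizontal magnitude = √(ΔE² + ΔN²) = √(387.50² + (-134.75)²) = 410.26 m.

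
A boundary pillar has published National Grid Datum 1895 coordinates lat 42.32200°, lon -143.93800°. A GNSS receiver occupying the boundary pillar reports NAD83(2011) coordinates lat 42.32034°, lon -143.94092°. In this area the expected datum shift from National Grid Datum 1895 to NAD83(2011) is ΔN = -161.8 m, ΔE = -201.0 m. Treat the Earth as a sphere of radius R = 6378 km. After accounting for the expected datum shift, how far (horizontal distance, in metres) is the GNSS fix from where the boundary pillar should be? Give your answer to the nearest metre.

Observed coordinate differences: Δφ = -0.00166°, Δλ = -0.00292°.
Converting to metres (1° lat = 111317 m, cos φ = 0.739373): observed ΔN = -184.8 m, observed ΔE = -240.3 m.
Subtracting the expected shift leaves a residual of -184.8 − (-161.8) = -23.0 m north and -240.3 − (-201.0) = -39.3 m east.
Residual distance = √((-23.0)² + (-39.3)²) = 45.6 m.

46 m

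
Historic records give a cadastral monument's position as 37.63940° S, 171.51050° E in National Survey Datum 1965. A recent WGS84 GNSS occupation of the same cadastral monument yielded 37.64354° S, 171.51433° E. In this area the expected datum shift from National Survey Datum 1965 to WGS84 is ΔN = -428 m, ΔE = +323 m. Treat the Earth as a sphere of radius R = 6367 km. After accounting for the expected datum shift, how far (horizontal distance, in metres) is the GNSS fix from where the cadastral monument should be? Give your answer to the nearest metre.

Observed coordinate differences: Δφ = -0.00414°, Δλ = +0.00383°.
Converting to metres (1° lat = 111125 m, cos φ = 0.791870): observed ΔN = -460.1 m, observed ΔE = 337.0 m.
Subtracting the expected shift leaves a residual of -460.1 − (-428) = -32.1 m north and 337.0 − (323) = 14.0 m east.
Residual distance = √((-32.1)² + 14.0²) = 35.0 m.

35 m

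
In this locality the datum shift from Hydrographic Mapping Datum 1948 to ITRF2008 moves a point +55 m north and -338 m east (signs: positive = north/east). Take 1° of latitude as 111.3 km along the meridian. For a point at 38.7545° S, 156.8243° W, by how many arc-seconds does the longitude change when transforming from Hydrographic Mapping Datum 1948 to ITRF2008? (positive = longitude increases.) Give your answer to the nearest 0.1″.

Δλ = -14.0″

At latitude -38.7545°, cos φ = 0.779835.
1° of longitude at this latitude = 111.3 × cos φ = 86.80 km, so Δλ = -338.0 / 86795.7 = -0.0038942° = -14.019″.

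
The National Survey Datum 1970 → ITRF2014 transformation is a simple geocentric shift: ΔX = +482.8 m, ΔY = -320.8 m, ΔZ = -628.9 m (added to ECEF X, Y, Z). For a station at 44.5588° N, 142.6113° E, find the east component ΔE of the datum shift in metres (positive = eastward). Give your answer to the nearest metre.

At φ = 44.5588°, λ = 142.6113°: sin φ = 0.701641, cos φ = 0.712531, sin λ = 0.607219, cos λ = -0.794534.
ΔE = −sin λ·ΔX + cos λ·ΔY = −(0.607219)·(482.8) + (-0.794534)·(-320.8) = -38.28 m.

ΔE = -38 m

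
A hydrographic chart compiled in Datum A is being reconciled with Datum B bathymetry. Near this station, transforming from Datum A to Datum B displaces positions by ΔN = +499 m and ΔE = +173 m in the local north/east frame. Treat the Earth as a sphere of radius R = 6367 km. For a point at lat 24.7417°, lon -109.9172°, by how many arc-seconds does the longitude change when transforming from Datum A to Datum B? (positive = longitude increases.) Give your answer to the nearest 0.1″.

Δλ = 6.2″

At latitude 24.7417°, cos φ = 0.908204.
One radian of longitude at latitude φ spans R cos φ, so Δλ = ΔE / (R cos φ) = 173.0 / (6367000 × 0.908204) = 2.9918e-05 rad = 6.171″.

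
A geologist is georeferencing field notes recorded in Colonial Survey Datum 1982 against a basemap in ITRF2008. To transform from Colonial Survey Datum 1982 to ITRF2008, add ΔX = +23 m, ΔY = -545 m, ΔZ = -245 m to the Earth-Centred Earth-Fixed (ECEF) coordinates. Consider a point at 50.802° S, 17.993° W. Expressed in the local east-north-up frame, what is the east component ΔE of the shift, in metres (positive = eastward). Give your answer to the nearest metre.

ΔE = -511 m

The local east axis at (φ, λ) is (−sin λ, cos λ, 0), so ΔE = −sin(-17.993°)·23 + cos(-17.993°)·(-545) = -511.24 m.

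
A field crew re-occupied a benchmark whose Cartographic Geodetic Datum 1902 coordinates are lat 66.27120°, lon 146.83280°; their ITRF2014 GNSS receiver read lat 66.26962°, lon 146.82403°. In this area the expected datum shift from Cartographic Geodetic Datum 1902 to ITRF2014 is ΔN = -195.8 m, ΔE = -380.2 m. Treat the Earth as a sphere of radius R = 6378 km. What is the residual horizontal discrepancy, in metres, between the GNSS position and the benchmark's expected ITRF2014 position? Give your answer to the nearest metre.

Observed coordinate differences: Δφ = -0.00158°, Δλ = -0.00877°.
Converting to metres (1° lat = 111317 m, cos φ = 0.402408): observed ΔN = -175.9 m, observed ΔE = -392.9 m.
Subtracting the expected shift leaves a residual of -175.9 − (-195.8) = 19.9 m north and -392.9 − (-380.2) = -12.7 m east.
Residual distance = √(19.9² + (-12.7)²) = 23.6 m.

24 m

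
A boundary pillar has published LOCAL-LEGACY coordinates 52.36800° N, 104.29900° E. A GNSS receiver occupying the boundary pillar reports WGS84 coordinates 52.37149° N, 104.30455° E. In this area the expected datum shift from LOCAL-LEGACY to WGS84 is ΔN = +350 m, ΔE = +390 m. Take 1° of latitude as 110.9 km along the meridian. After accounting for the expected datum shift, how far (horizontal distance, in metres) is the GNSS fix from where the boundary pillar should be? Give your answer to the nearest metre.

40 m

Observed coordinate differences: Δφ = +0.00349°, Δλ = +0.00555°.
Converting to metres (1° lat = 110900 m, cos φ = 0.610588): observed ΔN = 387.0 m, observed ΔE = 375.8 m.
Subtracting the expected shift leaves a residual of 387.0 − (350) = 37.0 m north and 375.8 − (390) = -14.2 m east.
Residual distance = √(37.0² + (-14.2)²) = 39.7 m.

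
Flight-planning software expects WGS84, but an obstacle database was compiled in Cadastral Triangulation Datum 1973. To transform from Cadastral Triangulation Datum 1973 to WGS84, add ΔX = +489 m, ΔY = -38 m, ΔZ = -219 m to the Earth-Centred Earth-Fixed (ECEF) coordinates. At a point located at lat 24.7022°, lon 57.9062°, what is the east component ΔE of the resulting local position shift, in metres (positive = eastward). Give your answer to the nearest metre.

ΔE = -434 m

At φ = 24.7022°, λ = 57.9062°: sin φ = 0.417902, cos φ = 0.908492, sin λ = 0.847179, cos λ = 0.531307.
ΔE = −sin λ·ΔX + cos λ·ΔY = −(0.847179)·(489) + (0.531307)·(-38) = -434.46 m.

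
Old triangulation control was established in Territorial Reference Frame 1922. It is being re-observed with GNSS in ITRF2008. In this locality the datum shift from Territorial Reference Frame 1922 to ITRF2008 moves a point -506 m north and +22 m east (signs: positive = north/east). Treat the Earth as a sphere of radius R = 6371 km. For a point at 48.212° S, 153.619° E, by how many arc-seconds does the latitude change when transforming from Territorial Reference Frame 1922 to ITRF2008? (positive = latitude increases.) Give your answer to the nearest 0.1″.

On a sphere of radius R, 1 rad of latitude = R, so Δφ = ΔN / R = -506.0 / 6371000 = -7.9422e-05 rad = -16.382″.

Δφ = -16.4″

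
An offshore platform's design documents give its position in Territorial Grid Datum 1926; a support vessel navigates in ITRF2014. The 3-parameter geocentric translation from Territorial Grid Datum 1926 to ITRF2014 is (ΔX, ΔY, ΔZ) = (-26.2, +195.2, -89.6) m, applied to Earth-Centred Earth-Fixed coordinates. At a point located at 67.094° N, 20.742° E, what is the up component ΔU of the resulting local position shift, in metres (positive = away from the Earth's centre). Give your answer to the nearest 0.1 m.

The local up (radial) axis is (cos φ cos λ, cos φ sin λ, sin φ), giving ΔU = -9.537 + 26.908 − 82.535 = -65.16 m.

ΔU = -65.2 m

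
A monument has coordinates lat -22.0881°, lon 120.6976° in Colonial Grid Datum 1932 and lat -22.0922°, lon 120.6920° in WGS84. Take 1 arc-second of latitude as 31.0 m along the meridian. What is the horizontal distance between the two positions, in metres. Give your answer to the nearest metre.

738 m

Δφ = -22.0922° − -22.0881° = -0.0041°; Δλ = 120.6920° − 120.6976° = -0.0056°.
1° of latitude = 3600 × 31.00 = 111600 m.
ΔN = Δφ × 111600 = -457.6 m; ΔE = Δλ × 111600 × cos(-22.0881°) = -0.0056 × 111600 × 0.926607 = -579.1 m.
Distance = √(ΔE² + ΔN²) = √((-579.1)² + (-457.6)²) = 738.0 m.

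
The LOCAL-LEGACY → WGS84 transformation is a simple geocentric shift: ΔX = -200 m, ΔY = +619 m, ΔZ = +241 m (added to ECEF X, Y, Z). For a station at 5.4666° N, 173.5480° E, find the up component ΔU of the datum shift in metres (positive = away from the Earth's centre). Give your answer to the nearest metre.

ΔU = 290 m

The local up (radial) axis is (cos φ cos λ, cos φ sin λ, sin φ), giving ΔU = 197.829 + 69.241 + 22.959 = 290.03 m.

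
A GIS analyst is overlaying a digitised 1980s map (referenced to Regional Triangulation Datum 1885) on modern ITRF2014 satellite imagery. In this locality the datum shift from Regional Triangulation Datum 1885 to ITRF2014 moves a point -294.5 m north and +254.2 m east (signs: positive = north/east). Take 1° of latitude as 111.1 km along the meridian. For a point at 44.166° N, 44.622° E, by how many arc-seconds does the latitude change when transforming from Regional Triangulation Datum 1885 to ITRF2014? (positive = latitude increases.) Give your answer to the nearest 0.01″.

1° of latitude = 111.1 km, so Δφ = -294.5 / 111100 = -0.0026508° = -9.543″.

Δφ = -9.54″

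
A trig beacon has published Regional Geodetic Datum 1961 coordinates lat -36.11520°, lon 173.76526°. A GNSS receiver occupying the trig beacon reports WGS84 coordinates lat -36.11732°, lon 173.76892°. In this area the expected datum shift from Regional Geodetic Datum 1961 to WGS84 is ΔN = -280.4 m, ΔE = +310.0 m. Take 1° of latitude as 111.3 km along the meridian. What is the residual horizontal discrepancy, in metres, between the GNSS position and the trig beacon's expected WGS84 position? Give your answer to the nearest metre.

48 m

Observed coordinate differences: Δφ = -0.00212°, Δλ = +0.00366°.
Converting to metres (1° lat = 111300 m, cos φ = 0.807834): observed ΔN = -236.0 m, observed ΔE = 329.1 m.
Subtracting the expected shift leaves a residual of -236.0 − (-280.4) = 44.4 m north and 329.1 − (310.0) = 19.1 m east.
Residual distance = √(44.4² + 19.1²) = 48.4 m.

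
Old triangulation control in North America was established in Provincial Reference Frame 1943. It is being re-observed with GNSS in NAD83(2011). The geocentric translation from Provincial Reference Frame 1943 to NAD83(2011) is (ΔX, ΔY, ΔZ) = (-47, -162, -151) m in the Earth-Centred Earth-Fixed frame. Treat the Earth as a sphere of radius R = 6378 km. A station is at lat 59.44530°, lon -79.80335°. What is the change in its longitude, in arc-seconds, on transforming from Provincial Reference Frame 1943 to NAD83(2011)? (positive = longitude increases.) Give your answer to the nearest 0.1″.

sin φ = 0.861144, cos φ = 0.508361, sin λ = -0.984206, cos λ = 0.177027.
East component: ΔE = −sin λ·ΔX + cos λ·ΔY = −(-0.984206)(-47) + (0.177027)(-162) = -74.94 m.
1° of latitude spans πR/180 = 111317 m; at latitude φ, 1° of longitude spans that × cos φ = 56589.2 m, so Δλ = -74.94 / 56589.2 × 3600 = -4.767″.

Δλ = -4.8″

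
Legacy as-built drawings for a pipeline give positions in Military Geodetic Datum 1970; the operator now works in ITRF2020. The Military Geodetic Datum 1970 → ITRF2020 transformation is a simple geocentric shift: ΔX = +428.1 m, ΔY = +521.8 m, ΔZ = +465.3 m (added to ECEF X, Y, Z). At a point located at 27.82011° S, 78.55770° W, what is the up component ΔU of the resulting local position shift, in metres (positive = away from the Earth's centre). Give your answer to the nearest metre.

The local up (radial) axis is (cos φ cos λ, cos φ sin λ, sin φ), giving ΔU = 75.111 − 452.317 − 217.154 = -594.36 m.

ΔU = -594 m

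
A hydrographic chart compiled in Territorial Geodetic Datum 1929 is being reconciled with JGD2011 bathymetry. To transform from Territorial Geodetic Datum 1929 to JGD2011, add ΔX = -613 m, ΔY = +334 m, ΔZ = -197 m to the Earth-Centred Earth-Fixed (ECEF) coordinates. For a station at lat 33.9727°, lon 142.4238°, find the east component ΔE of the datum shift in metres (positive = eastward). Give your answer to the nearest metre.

ΔE = 109 m

At φ = 33.9727°, λ = 142.4238°: sin φ = 0.558798, cos φ = 0.829304, sin λ = 0.609816, cos λ = -0.792543.
ΔE = −sin λ·ΔX + cos λ·ΔY = −(0.609816)·(-613) + (-0.792543)·(334) = 109.11 m.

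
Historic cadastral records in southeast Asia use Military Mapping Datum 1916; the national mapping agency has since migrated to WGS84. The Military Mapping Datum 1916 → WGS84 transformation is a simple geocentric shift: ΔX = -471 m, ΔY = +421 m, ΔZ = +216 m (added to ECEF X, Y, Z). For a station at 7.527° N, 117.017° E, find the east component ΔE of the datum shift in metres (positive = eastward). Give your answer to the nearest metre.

At φ = 7.527°, λ = 117.017°: sin φ = 0.130993, cos φ = 0.991383, sin λ = 0.890872, cos λ = -0.454255.
ΔE = −sin λ·ΔX + cos λ·ΔY = −(0.890872)·(-471) + (-0.454255)·(421) = 228.36 m.

ΔE = 228 m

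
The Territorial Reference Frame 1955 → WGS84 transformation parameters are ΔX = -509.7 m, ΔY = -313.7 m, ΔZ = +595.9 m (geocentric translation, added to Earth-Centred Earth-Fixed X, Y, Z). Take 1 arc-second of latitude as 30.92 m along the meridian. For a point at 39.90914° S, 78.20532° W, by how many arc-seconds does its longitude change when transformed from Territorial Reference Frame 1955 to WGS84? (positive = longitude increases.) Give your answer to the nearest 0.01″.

sin φ = -0.641572, cos φ = 0.767063, sin λ = -0.978886, cos λ = 0.204405.
East component: ΔE = −sin λ·ΔX + cos λ·ΔY = −(-0.978886)(-509.7) + (0.204405)(-313.7) = -563.06 m.
1° of latitude spans 3600 × 30.92 = 111312 m; at latitude φ, 1° of longitude spans that × cos φ = 85383.3 m, so Δλ = -563.06 / 85383.3 × 3600 = -23.740″.

Δλ = -23.74″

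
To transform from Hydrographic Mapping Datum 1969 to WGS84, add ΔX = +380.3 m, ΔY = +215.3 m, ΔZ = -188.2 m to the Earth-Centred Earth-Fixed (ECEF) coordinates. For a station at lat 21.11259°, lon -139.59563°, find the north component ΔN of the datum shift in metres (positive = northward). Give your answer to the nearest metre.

ΔN = -21 m

At φ = 21.11259°, λ = -139.59563°: sin φ = 0.360202, cos φ = 0.932874, sin λ = -0.648178, cos λ = -0.761489.
ΔN = −sin φ cos λ·ΔX − sin φ sin λ·ΔY + cos φ·ΔZ = −(0.360202)(-0.761489)(380.3) − (0.360202)(-0.648178)(215.3) + (0.932874)(-188.2) = -20.99 m.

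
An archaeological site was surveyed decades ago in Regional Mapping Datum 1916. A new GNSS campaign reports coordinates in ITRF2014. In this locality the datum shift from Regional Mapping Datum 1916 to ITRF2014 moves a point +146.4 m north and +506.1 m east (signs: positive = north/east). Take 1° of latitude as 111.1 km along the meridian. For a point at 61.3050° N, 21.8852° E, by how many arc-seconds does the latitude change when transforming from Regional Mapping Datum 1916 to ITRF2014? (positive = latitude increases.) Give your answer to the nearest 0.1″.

1° of latitude = 111.1 km, so Δφ = 146.4 / 111100 = 0.0013177° = 4.744″.

Δφ = 4.7″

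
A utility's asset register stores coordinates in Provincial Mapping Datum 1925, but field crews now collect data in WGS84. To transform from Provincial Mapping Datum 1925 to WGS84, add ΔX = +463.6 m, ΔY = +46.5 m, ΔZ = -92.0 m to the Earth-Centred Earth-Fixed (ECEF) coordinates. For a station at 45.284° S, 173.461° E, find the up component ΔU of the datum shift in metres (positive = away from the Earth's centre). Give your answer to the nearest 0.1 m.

At φ = -45.284°, λ = 173.461°: sin φ = -0.710603, cos φ = 0.703593, sin λ = 0.113879, cos λ = -0.993495.
ΔU = cos φ cos λ·ΔX + cos φ sin λ·ΔY + sin φ·ΔZ = (0.703593)(-0.993495)(463.6) + (0.703593)(0.113879)(46.5) + (-0.710603)(-92.0) = -254.96 m.

ΔU = -255.0 m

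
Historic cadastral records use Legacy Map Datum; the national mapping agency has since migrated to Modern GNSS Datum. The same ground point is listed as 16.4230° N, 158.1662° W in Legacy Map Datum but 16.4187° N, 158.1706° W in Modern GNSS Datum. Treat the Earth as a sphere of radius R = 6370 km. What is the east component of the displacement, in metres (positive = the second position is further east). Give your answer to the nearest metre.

Δφ = 16.4187° − 16.4230° = -0.0043°; Δλ = -158.1706° − -158.1662° = -0.0044°.
1° along a meridian = πR/180 = 111177 m.
ΔN = Δφ × 111177 = -478.1 m; ΔE = Δλ × 111177 × cos(16.4230°) = -0.0044 × 111177 × 0.959201 = -469.2 m.

ΔE = -469 m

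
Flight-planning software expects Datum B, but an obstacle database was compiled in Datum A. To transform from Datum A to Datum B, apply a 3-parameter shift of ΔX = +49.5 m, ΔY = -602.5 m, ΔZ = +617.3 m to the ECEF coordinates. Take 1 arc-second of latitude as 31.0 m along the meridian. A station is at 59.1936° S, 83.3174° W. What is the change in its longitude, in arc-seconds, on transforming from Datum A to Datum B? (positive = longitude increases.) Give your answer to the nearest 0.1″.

sin φ = -0.858903, cos φ = 0.512139, sin λ = -0.993206, cos λ = 0.116369.
East component: ΔE = −sin λ·ΔX + cos λ·ΔY = −(-0.993206)(49.5) + (0.116369)(-602.5) = -20.95 m.
1° of latitude spans 3600 × 31.00 = 111600 m; at latitude φ, 1° of longitude spans that × cos φ = 57154.7 m, so Δλ = -20.95 / 57154.7 × 3600 = -1.319″.

Δλ = -1.3″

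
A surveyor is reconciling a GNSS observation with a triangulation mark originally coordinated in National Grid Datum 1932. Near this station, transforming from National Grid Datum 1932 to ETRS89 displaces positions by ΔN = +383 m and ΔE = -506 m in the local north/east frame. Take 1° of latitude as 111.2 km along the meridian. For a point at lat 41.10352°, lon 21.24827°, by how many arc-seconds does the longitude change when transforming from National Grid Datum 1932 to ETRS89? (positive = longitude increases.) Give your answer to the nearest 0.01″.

At latitude 41.10352°, cos φ = 0.753523.
1° of longitude at this latitude = 111.2 × cos φ = 83.79 km, so Δλ = -506.0 / 83791.8 = -0.0060388° = -21.740″.

Δλ = -21.74″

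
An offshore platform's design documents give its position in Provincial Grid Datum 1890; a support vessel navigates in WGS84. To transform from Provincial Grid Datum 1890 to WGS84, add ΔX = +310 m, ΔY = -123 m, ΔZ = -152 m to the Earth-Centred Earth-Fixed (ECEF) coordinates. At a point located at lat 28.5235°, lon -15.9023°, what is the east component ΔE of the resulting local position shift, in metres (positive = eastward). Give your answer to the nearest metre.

At φ = 28.5235°, λ = -15.9023°: sin φ = 0.477519, cos φ = 0.878621, sin λ = -0.273998, cos λ = 0.961730.
ΔE = −sin λ·ΔX + cos λ·ΔY = −(-0.273998)·(310) + (0.961730)·(-123) = -33.35 m.

ΔE = -33 m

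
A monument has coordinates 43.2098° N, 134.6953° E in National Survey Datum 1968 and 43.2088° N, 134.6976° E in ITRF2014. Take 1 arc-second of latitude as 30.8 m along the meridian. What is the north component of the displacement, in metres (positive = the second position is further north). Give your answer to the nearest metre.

ΔN = -111 m

Δφ = 43.2088° − 43.2098° = -0.0010°; Δλ = 134.6976° − 134.6953° = +0.0023°.
1° of latitude = 3600 × 30.80 = 110880 m.
ΔN = Δφ × 110880 = -110.9 m; ΔE = Δλ × 110880 × cos(43.2098°) = +0.0023 × 110880 × 0.728852 = 185.9 m.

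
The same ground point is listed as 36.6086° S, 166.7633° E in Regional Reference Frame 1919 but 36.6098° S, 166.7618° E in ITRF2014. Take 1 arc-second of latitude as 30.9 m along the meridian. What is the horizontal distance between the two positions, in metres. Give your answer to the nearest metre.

189 m

Δφ = -36.6098° − -36.6086° = -0.0012°; Δλ = 166.7618° − 166.7633° = -0.0015°.
1° of latitude = 3600 × 30.90 = 111240 m.
ΔN = Δφ × 111240 = -133.5 m; ΔE = Δλ × 111240 × cos(-36.6086°) = -0.0015 × 111240 × 0.802728 = -133.9 m.
Distance = √(ΔE² + ΔN²) = √((-133.9)² + (-133.5)²) = 189.1 m.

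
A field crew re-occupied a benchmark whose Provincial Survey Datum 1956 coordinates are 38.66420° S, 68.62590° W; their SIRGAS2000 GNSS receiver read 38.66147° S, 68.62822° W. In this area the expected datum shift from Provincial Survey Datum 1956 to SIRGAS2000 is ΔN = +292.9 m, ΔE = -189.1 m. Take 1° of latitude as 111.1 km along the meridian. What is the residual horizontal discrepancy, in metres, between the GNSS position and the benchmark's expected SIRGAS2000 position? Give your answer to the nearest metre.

Observed coordinate differences: Δφ = +0.00273°, Δλ = -0.00232°.
Converting to metres (1° lat = 111100 m, cos φ = 0.780821): observed ΔN = 303.3 m, observed ΔE = -201.3 m.
Subtracting the expected shift leaves a residual of 303.3 − (292.9) = 10.4 m north and -201.3 − (-189.1) = -12.2 m east.
Residual distance = √(10.4² + (-12.2)²) = 16.0 m.

16 m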